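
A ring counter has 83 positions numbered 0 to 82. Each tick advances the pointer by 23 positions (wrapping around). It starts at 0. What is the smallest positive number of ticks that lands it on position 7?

40

23⁻¹ ≡ 65 (mod 83) because 23·65 = 1495 = 18·83 + 1.
So x ≡ 65·7 = 455 ≡ 40 (mod 83).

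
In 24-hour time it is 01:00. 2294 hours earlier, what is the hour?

11

2294 = 95·24 + 14, so 2294 mod 24 = 14.
(1 − 14) mod 24 = 11.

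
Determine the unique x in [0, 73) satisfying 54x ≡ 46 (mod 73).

The inverse of 54 mod 73 is 23 (since 54·23 = 1242 ≡ 1).
Multiplying both sides by 23: x ≡ 23·46 = 1058 ≡ 36 (mod 73).
Check: 54·36 = 1944 = 26·73 + 46.

36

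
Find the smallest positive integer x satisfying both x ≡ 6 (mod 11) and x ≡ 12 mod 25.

x ≡ 6 (mod 11) gives x ∈ {6, 17, 28, 39, 50, 61, 72, 83, …}.
The first of these with x mod 25 = 12 is 237.

237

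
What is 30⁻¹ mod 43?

33

30·33 = 990 = 23·43 + 1, so 30⁻¹ ≡ 33 (mod 43).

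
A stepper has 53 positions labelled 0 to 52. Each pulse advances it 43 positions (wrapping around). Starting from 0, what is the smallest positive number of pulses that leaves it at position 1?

43·37 = 1591 = 30·53 + 1, so 43⁻¹ ≡ 37 (mod 53).

37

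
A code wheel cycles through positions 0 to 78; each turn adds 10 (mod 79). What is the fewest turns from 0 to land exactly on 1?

79 = 7·10 + 9
10 = 1·9 + 1
9 = 9·1 + 0
Back-substituting gives 10·8 ≡ 1 (mod 79).

8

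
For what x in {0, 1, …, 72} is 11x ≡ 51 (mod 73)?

The inverse of 11 mod 73 is 20 (since 11·20 = 220 ≡ 1).
Multiplying both sides by 20: x ≡ 20·51 = 1020 ≡ 71 (mod 73).

71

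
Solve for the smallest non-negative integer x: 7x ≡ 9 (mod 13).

7⁻¹ ≡ 2 (mod 13) because 7·2 = 14 = 1·13 + 1.
So x ≡ 2·9 = 18 ≡ 5 (mod 13).

5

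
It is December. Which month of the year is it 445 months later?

January

445 = 37·12 + 1, so 445 mod 12 = 1.
December + 1 month → January.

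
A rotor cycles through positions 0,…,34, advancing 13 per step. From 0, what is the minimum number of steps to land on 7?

13⁻¹ ≡ 27 (mod 35) because 13·27 = 351 = 10·35 + 1.
So x ≡ 27·7 = 189 ≡ 14 (mod 35).

14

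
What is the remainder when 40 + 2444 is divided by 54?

0

2444 − 45·54 = 14, so 2444 ≡ 14 (mod 54).
(40 + 14) mod 54 = 0.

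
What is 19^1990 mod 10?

1

The units digit of 19^n cycles with period 2: 9, 1, …
1990 leaves remainder 0 on division by 2, so 19^1990 ends in 1.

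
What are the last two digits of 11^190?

Successive squares of 11 mod 100: 11^1≡11, 11^2≡21, 11^4≡41, 11^8≡81, 11^16≡61, 11^32≡21, 11^64≡41, 11^128≡81.
Since 190 = 2 + 4 + 8 + 16 + 32 + 128 in binary, 11^190 ≡ 21·41·81·61·21·81 ≡ 1 (mod 100).

01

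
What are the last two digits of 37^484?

Square-and-reduce mod 100: 37^1≡37, 37^2≡69, 37^4≡61, 37^8≡21, 37^16≡41, 37^32≡81, 37^64≡61, 37^128≡21, 37^256≡41.
484 = 4 + 32 + 64 + 128 + 256, so 37^484 ≡ 61·81·61·21·41 ≡ 61 (mod 100).

61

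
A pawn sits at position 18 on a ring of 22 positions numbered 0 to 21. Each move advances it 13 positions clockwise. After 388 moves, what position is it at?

388·13 = 5044.
Dividing 5044 by 22 gives quotient 229 and remainder 6.
(18 + 6) mod 22 = 2.

2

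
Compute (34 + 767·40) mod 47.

767·40 = 30680.
Dividing 30680 by 47 gives quotient 652 and remainder 36.
(34 + 36) mod 47 = 23.

23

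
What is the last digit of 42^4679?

8

Powers of 2 mod 10 repeat with period 4: 2, 4, 8, 6.
4679 leaves remainder 3 on division by 4, so 42^4679 ends in 8.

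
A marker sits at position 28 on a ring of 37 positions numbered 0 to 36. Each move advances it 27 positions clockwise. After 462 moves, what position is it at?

33

462·27 = 12474.
12474 − 337·37 = 5, so 12474 ≡ 5 (mod 37).
(28 + 5) mod 37 = 33.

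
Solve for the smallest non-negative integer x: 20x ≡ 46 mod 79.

The inverse of 20 mod 79 is 4 (since 20·4 = 80 ≡ 1).
Multiplying both sides by 4: x ≡ 4·46 = 184 ≡ 26 (mod 79).

26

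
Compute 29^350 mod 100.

Square-and-reduce mod 100: 29^1≡29, 29^2≡41, 29^4≡81, 29^8≡61, 29^16≡21, 29^32≡41, 29^64≡81, 29^128≡61, 29^256≡21.
350 = 2 + 4 + 8 + 16 + 64 + 256, so 29^350 ≡ 41·81·61·21·81·21 ≡ 1 (mod 100).

1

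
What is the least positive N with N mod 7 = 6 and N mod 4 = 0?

20

x ≡ 0 (mod 4) gives x ∈ {0, 4, 8, 12, 16, 20}.
The first of these with x mod 7 = 6 is 20.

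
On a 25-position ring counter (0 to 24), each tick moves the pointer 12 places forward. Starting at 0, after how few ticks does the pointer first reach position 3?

19

The inverse of 12 mod 25 is 23 (since 12·23 = 276 ≡ 1).
Multiplying both sides by 23: x ≡ 23·3 = 69 ≡ 19 (mod 25).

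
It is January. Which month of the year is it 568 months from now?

568 = 47·12 + 4, so 568 mod 12 = 4.
January + 4 months → May.

May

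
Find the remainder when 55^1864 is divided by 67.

Square-and-reduce mod 67: 55^1≡55, 55^2≡10, 55^4≡33, 55^8≡17, 55^16≡21, 55^32≡39, 55^64≡47, 55^128≡65, 55^256≡4, 55^512≡16, 55^1024≡55.
Since 1864 = 8 + 64 + 256 + 512 + 1024 in binary, 55^1864 ≡ 17·47·4·16·55 ≡ 21 (mod 67).

21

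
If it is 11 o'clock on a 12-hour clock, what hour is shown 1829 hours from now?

4

1829 = 152·12 + 5, so 1829 mod 12 = 5.
11 + 5 → 4 on a 12-hour dial.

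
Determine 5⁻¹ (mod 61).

5·49 = 245 = 4·61 + 1, so 5⁻¹ ≡ 49 (mod 61).

49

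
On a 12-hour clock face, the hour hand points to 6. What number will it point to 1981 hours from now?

1981 mod 12 = 1 (since 165·12 = 1980).
6 + 1 → 7 on a 12-hour dial.

7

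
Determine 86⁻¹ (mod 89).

59

89 = 1·86 + 3
86 = 28·3 + 2
3 = 1·2 + 1
2 = 2·1 + 0
Back-substituting gives 86·59 ≡ 1 (mod 89).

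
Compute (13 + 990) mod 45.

Dividing 990 by 45 gives quotient 22 and remainder 0.
(13 + 0) mod 45 = 13.

13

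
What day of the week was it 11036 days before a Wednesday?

Saturday

11036 − 1576·7 = 4, so 11036 ≡ 4 (mod 7).
Wednesday − 4 days → Saturday.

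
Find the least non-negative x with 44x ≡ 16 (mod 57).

44⁻¹ ≡ 35 (mod 57) because 44·35 = 1540 = 27·57 + 1.
So x ≡ 35·16 = 560 ≡ 47 (mod 57).
Check: 44·47 = 2068 = 36·57 + 16.

47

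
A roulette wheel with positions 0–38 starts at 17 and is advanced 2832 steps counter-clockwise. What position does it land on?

2832 = 72·39 + 24, so 2832 mod 39 = 24.
(17 − 24) mod 39 = 32.

32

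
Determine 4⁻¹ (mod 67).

17

4·17 = 68 = 1·67 + 1, so 4⁻¹ ≡ 17 (mod 67).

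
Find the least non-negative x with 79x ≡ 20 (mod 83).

78

The inverse of 79 mod 83 is 62 (since 79·62 = 4898 ≡ 1).
So x ≡ 62·20 = 1240 ≡ 78 (mod 83).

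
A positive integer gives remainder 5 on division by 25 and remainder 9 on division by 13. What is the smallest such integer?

230

x ≡ 9 (mod 13) gives x ∈ {9, 22, 35, 48, 61, 74, 87, 100, …}.
The first of these with x mod 25 = 5 is 230.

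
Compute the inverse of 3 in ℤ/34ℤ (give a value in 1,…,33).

23

3·23 = 69 = 2·34 + 1, so 3⁻¹ ≡ 23 (mod 34).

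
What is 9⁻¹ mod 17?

9·2 = 18 = 1·17 + 1, so 9⁻¹ ≡ 2 (mod 17).

2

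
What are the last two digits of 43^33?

Successive squares of 43 mod 100: 43^1≡43, 43^2≡49, 43^4≡1, 43^8≡1, 43^16≡1, 43^32≡1.
33 = 1 + 32, so 43^33 ≡ 43·1 ≡ 43 (mod 100).

43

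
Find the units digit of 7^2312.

The units digit of 7^n cycles with period 4: 7, 9, 3, 1, …
2312 mod 4 = 0, so the last digit matches 7^4 = 1.

1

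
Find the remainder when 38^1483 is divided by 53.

38

By repeated squaring mod 53: 38^1≡38, 38^2≡13, 38^4≡10, 38^8≡47, 38^16≡36, 38^32≡24, 38^64≡46, 38^128≡49, 38^256≡16, 38^512≡44, 38^1024≡28.
1483 = 1 + 2 + 8 + 64 + 128 + 256 + 1024, so 38^1483 ≡ 38·13·47·46·49·16·28 ≡ 38 (mod 53).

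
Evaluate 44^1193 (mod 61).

2

By repeated squaring mod 61: 44^1≡44, 44^2≡45, 44^4≡12, 44^8≡22, 44^16≡57, 44^32≡16, 44^64≡12, 44^128≡22, 44^256≡57, 44^512≡16, 44^1024≡12.
Since 1193 = 1 + 8 + 32 + 128 + 1024 in binary, 44^1193 ≡ 44·22·16·22·12 ≡ 2 (mod 61).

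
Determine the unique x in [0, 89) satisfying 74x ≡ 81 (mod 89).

48

The inverse of 74 mod 89 is 83 (since 74·83 = 6142 ≡ 1).
Multiplying both sides by 83: x ≡ 83·81 = 6723 ≡ 48 (mod 89).
Check: 74·48 = 3552 = 39·89 + 81.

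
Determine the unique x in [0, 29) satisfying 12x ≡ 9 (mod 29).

The inverse of 12 mod 29 is 17 (since 12·17 = 204 ≡ 1).
Multiplying both sides by 17: x ≡ 17·9 = 153 ≡ 8 (mod 29).
Check: 12·8 = 96 = 3·29 + 9.

8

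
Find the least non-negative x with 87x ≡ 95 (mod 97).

87⁻¹ ≡ 29 (mod 97) because 87·29 = 2523 = 26·97 + 1.
So x ≡ 29·95 = 2755 ≡ 39 (mod 97).
Check: 87·39 = 3393 = 34·97 + 95.

39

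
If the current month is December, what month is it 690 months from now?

June

Dividing 690 by 12 gives quotient 57 and remainder 6.
December + 6 months → June.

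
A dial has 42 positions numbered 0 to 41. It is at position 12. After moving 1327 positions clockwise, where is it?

37

Dividing 1327 by 42 gives quotient 31 and remainder 25.
(12 + 25) mod 42 = 37.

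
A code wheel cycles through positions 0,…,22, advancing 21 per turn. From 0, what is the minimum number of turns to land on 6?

The inverse of 21 mod 23 is 11 (since 21·11 = 231 ≡ 1).
Multiplying both sides by 11: x ≡ 11·6 = 66 ≡ 20 (mod 23).
Check: 21·20 = 420 = 18·23 + 6.

20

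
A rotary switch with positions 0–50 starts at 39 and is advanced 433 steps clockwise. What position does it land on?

13

433 mod 51 = 25 (since 8·51 = 408).
(39 + 25) mod 51 = 13.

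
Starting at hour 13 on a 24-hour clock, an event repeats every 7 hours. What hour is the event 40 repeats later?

5

40·7 = 280.
280 − 11·24 = 16, so 280 ≡ 16 (mod 24).
(13 + 16) mod 24 = 5.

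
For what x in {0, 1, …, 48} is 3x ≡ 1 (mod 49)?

33

The inverse of 3 mod 49 is 33 (since 3·33 = 99 ≡ 1).
Multiplying both sides by 33: x ≡ 33·1 = 33 ≡ 33 (mod 49).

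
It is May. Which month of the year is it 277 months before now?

277 mod 12 = 1 (since 23·12 = 276).
May − 1 month → April.

April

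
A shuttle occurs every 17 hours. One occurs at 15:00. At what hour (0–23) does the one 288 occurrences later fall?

15

288·17 = 4896.
4896 − 204·24 = 0, so 4896 ≡ 0 (mod 24).
(15 + 0) mod 24 = 15.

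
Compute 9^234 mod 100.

Square-and-reduce mod 100: 9^1≡9, 9^2≡81, 9^4≡61, 9^8≡21, 9^16≡41, 9^32≡81, 9^64≡61, 9^128≡21.
Since 234 = 2 + 8 + 32 + 64 + 128 in binary, 9^234 ≡ 81·21·81·61·21 ≡ 61 (mod 100).

61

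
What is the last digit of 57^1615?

3

Powers of 7 mod 10 repeat with period 4: 7, 9, 3, 1.
1615 leaves remainder 3 on division by 4, so 57^1615 ends in 3.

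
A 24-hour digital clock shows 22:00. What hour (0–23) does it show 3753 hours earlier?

3753 mod 24 = 9 (since 156·24 = 3744).
(22 − 9) mod 24 = 13.

13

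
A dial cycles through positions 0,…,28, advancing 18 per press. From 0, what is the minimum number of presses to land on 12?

The inverse of 18 mod 29 is 21 (since 18·21 = 378 ≡ 1).
So x ≡ 21·12 = 252 ≡ 20 (mod 29).
Check: 18·20 = 360 = 12·29 + 12.

20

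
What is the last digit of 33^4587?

The units digit of 33^n cycles with period 4: 3, 9, 7, 1, …
4587 leaves remainder 3 on division by 4, so 33^4587 ends in 7.

7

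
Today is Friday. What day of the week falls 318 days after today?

Monday

318 = 45·7 + 3, so 318 mod 7 = 3.
Friday + 3 days → Monday.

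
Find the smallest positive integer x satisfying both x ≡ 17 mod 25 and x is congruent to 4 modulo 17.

x ≡ 4 (mod 17) gives x ∈ {4, 21, 38, 55, 72, 89, 106, 123, …}.
The first of these with x mod 25 = 17 is 242.

242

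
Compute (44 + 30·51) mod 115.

79

30·51 = 1530.
1530 mod 115 = 35 (since 13·115 = 1495).
(44 + 35) mod 115 = 79.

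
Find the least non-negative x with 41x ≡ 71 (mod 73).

32

41⁻¹ ≡ 57 (mod 73) because 41·57 = 2337 = 32·73 + 1.
So x ≡ 57·71 = 4047 ≡ 32 (mod 73).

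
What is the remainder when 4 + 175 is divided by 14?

175 = 12·14 + 7, so 175 mod 14 = 7.
(4 + 7) mod 14 = 11.

11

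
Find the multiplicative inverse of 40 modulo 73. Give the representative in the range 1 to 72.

73 = 1·40 + 33
40 = 1·33 + 7
33 = 4·7 + 5
7 = 1·5 + 2
5 = 2·2 + 1
2 = 2·1 + 0
Back-substituting gives 40·42 ≡ 1 (mod 73).

42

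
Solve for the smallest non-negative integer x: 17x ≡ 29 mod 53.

The inverse of 17 mod 53 is 25 (since 17·25 = 425 ≡ 1).
So x ≡ 25·29 = 725 ≡ 36 (mod 53).

36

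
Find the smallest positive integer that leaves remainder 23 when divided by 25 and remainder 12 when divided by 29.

273

x ≡ 23 (mod 25) gives x ∈ {23, 48, 73, 98, 123, 148, 173, 198, …}.
The first of these with x mod 29 = 12 is 273.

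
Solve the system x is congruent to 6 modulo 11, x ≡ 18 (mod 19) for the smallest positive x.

x ≡ 6 (mod 11) gives x ∈ {6, 17, 28, 39, 50, 61, 72, 83, …}.
The first of these with x mod 19 = 18 is 94.

94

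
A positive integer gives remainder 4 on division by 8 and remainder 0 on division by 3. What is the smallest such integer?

x ≡ 0 (mod 3) gives x ∈ {0, 3, 6, 9, 12}.
The first of these with x mod 8 = 4 is 12.

12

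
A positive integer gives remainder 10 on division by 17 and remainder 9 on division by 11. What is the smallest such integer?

x ≡ 9 (mod 11) gives x ∈ {9, 20, 31, 42, 53, 64, 75, 86, …}.
The first of these with x mod 17 = 10 is 163.

163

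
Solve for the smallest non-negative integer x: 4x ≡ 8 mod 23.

4⁻¹ ≡ 6 (mod 23) because 4·6 = 24 = 1·23 + 1.
Multiplying both sides by 6: x ≡ 6·8 = 48 ≡ 2 (mod 23).

2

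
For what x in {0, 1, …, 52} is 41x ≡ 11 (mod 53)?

30

The inverse of 41 mod 53 is 22 (since 41·22 = 902 ≡ 1).
Multiplying both sides by 22: x ≡ 22·11 = 242 ≡ 30 (mod 53).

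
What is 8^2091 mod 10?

The units digit of 8^n cycles with period 4: 8, 4, 2, 6, …
2091 mod 4 = 3, so the last digit matches 8^3 = 2.

2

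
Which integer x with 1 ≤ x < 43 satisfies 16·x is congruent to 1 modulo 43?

35

43 = 2·16 + 11
16 = 1·11 + 5
11 = 2·5 + 1
5 = 5·1 + 0
Back-substituting gives 16·35 ≡ 1 (mod 43).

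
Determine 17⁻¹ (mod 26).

26 = 1·17 + 9
17 = 1·9 + 8
9 = 1·8 + 1
8 = 8·1 + 0
Back-substituting gives 17·23 ≡ 1 (mod 26).

23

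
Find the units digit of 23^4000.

1

The units digit of 23^n cycles with period 4: 3, 9, 7, 1, …
4000 leaves remainder 0 on division by 4, so 23^4000 ends in 1.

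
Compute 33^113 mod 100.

By repeated squaring mod 100: 33^1≡33, 33^2≡89, 33^4≡21, 33^8≡41, 33^16≡81, 33^32≡61, 33^64≡21.
Since 113 = 1 + 16 + 32 + 64 in binary, 33^113 ≡ 33·81·61·21 ≡ 13 (mod 100).

13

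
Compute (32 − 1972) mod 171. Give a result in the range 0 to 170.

1972 − 11·171 = 91, so 1972 ≡ 91 (mod 171).
(32 − 91) mod 171 = 112.

112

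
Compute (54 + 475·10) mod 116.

475·10 = 4750.
4750 mod 116 = 110 (since 40·116 = 4640).
(54 + 110) mod 116 = 48.

48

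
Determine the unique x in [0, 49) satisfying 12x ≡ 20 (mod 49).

18

12⁻¹ ≡ 45 (mod 49) because 12·45 = 540 = 11·49 + 1.
So x ≡ 45·20 = 900 ≡ 18 (mod 49).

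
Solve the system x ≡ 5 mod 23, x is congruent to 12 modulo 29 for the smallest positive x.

534

x ≡ 5 (mod 23) gives x ∈ {5, 28, 51, 74, 97, 120, 143, 166, …}.
The first of these with x mod 29 = 12 is 534.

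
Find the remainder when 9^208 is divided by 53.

1

Successive squares of 9 mod 53: 9^1≡9, 9^2≡28, 9^4≡42, 9^8≡15, 9^16≡13, 9^32≡10, 9^64≡47, 9^128≡36.
208 = 16 + 64 + 128, so 9^208 ≡ 13·47·36 ≡ 1 (mod 53).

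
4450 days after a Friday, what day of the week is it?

Wednesday

4450 − 635·7 = 5, so 4450 ≡ 5 (mod 7).
Friday + 5 days → Wednesday.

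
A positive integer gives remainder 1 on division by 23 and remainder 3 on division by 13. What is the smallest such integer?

185

x ≡ 3 (mod 13) gives x ∈ {3, 16, 29, 42, 55, 68, 81, 94, …}.
The first of these with x mod 23 = 1 is 185.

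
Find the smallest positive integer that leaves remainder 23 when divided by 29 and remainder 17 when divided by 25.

342

Since 25·7 ≡ 1 (mod 29), take x = 17 + 25·((23−17)·7 mod 29) = 17 + 25·13 = 342.
Check: 342 mod 29 = 23, 342 mod 25 = 17.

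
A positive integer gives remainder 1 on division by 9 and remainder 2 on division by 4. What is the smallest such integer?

10

Since 4·7 ≡ 1 (mod 9), take x = 2 + 4·((1−2)·7 mod 9) = 2 + 4·2 = 10.
Check: 10 mod 9 = 1, 10 mod 4 = 2.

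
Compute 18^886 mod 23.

8

Successive squares of 18 mod 23: 18^1≡18, 18^2≡2, 18^4≡4, 18^8≡16, 18^16≡3, 18^32≡9, 18^64≡12, 18^128≡6, 18^256≡13, 18^512≡8.
886 = 2 + 4 + 16 + 32 + 64 + 256 + 512, so 18^886 ≡ 2·4·3·9·12·13·8 ≡ 8 (mod 23).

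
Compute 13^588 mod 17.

1

By repeated squaring mod 17: 13^1≡13, 13^2≡16, 13^4≡1, 13^8≡1, 13^16≡1, 13^32≡1, 13^64≡1, 13^128≡1, 13^256≡1, 13^512≡1.
Since 588 = 4 + 8 + 64 + 512 in binary, 13^588 ≡ 1·1·1·1 ≡ 1 (mod 17).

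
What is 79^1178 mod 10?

1

Powers of 9 mod 10 repeat with period 2: 9, 1.
1178 leaves remainder 0 on division by 2, so 79^1178 ends in 1.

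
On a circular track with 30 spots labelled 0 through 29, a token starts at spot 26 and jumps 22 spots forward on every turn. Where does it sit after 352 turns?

0

352·22 = 7744.
7744 − 258·30 = 4, so 7744 ≡ 4 (mod 30).
(26 + 4) mod 30 = 0.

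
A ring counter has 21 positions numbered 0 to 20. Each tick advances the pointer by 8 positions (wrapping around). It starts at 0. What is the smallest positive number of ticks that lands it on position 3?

The inverse of 8 mod 21 is 8 (since 8·8 = 64 ≡ 1).
Multiplying both sides by 8: x ≡ 8·3 = 24 ≡ 3 (mod 21).

3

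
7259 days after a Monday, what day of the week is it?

Dividing 7259 by 7 gives quotient 1037 and remainder 0.
Monday + 0 days → Monday.

Monday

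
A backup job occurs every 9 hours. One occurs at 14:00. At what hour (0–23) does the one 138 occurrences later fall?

138·9 = 1242.
1242 mod 24 = 18 (since 51·24 = 1224).
(14 + 18) mod 24 = 8.

8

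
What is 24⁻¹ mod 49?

49 = 2·24 + 1
24 = 24·1 + 0
Back-substituting gives 24·47 ≡ 1 (mod 49).

47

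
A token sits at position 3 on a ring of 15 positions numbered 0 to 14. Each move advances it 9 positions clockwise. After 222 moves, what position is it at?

222·9 = 1998.
1998 mod 15 = 3 (since 133·15 = 1995).
(3 + 3) mod 15 = 6.

6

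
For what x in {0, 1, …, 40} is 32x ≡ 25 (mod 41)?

The inverse of 32 mod 41 is 9 (since 32·9 = 288 ≡ 1).
Multiplying both sides by 9: x ≡ 9·25 = 225 ≡ 20 (mod 41).
Check: 32·20 = 640 = 15·41 + 25.

20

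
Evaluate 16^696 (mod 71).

Square-and-reduce mod 71: 16^1≡16, 16^2≡43, 16^4≡3, 16^8≡9, 16^16≡10, 16^32≡29, 16^64≡60, 16^128≡50, 16^256≡15, 16^512≡12.
696 = 8 + 16 + 32 + 128 + 512, so 16^696 ≡ 9·10·29·50·12 ≡ 24 (mod 71).

24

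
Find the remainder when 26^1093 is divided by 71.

Square-and-reduce mod 71: 26^1≡26, 26^2≡37, 26^4≡20, 26^8≡45, 26^16≡37, 26^32≡20, 26^64≡45, 26^128≡37, 26^256≡20, 26^512≡45, 26^1024≡37.
Since 1093 = 1 + 4 + 64 + 1024 in binary, 26^1093 ≡ 26·20·45·37 ≡ 26 (mod 71).

26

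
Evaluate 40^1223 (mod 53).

Square-and-reduce mod 53: 40^1≡40, 40^2≡10, 40^4≡47, 40^8≡36, 40^16≡24, 40^32≡46, 40^64≡49, 40^128≡16, 40^256≡44, 40^512≡28, 40^1024≡42.
1223 = 1 + 2 + 4 + 64 + 128 + 1024, so 40^1223 ≡ 40·10·47·49·16·42 ≡ 40 (mod 53).

40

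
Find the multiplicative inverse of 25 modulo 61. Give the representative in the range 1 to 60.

22

61 = 2·25 + 11
25 = 2·11 + 3
11 = 3·3 + 2
3 = 1·2 + 1
2 = 2·1 + 0
Back-substituting gives 25·22 ≡ 1 (mod 61).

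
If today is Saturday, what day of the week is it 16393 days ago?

Sunday

16393 = 2341·7 + 6, so 16393 mod 7 = 6.
Saturday − 6 days → Sunday.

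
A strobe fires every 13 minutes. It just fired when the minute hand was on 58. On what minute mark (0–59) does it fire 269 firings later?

269·13 = 3497.
3497 − 58·60 = 17, so 3497 ≡ 17 (mod 60).
(58 + 17) mod 60 = 15.

15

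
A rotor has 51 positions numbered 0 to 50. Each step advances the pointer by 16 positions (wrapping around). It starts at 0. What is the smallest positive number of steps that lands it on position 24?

27

The inverse of 16 mod 51 is 16 (since 16·16 = 256 ≡ 1).
So x ≡ 16·24 = 384 ≡ 27 (mod 51).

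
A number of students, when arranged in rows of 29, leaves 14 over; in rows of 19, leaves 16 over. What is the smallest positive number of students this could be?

130

Since 19·26 ≡ 1 (mod 29), take x = 16 + 19·((14−16)·26 mod 29) = 16 + 19·6 = 130.
Check: 130 mod 29 = 14, 130 mod 19 = 16.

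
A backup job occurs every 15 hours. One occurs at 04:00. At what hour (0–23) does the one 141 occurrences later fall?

141·15 = 2115.
2115 = 88·24 + 3, so 2115 mod 24 = 3.
(4 + 3) mod 24 = 7.

7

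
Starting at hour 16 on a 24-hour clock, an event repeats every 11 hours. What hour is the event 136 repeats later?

0

136·11 = 1496.
1496 = 62·24 + 8, so 1496 mod 24 = 8.
(16 + 8) mod 24 = 0.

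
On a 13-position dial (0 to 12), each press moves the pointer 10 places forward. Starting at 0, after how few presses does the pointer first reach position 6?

The inverse of 10 mod 13 is 4 (since 10·4 = 40 ≡ 1).
Multiplying both sides by 4: x ≡ 4·6 = 24 ≡ 11 (mod 13).
Check: 10·11 = 110 = 8·13 + 6.

11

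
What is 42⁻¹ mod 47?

42·28 = 1176 = 25·47 + 1, so 42⁻¹ ≡ 28 (mod 47).

28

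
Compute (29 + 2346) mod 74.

7

2346 − 31·74 = 52, so 2346 ≡ 52 (mod 74).
(29 + 52) mod 74 = 7.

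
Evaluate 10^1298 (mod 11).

1

By repeated squaring mod 11: 10^1≡10, 10^2≡1, 10^4≡1, 10^8≡1, 10^16≡1, 10^32≡1, 10^64≡1, 10^128≡1, 10^256≡1, 10^512≡1, 10^1024≡1.
1298 = 2 + 16 + 256 + 1024, so 10^1298 ≡ 1·1·1·1 ≡ 1 (mod 11).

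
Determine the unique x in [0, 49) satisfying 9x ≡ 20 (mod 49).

24

9⁻¹ ≡ 11 (mod 49) because 9·11 = 99 = 2·49 + 1.
Multiplying both sides by 11: x ≡ 11·20 = 220 ≡ 24 (mod 49).
Check: 9·24 = 216 = 4·49 + 20.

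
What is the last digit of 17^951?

Powers of 7 mod 10 repeat with period 4: 7, 9, 3, 1.
951 leaves remainder 3 on division by 4, so 17^951 ends in 3.

3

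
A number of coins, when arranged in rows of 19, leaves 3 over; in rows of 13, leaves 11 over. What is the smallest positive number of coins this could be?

193

Since 13·3 ≡ 1 (mod 19), take x = 11 + 13·((3−11)·3 mod 19) = 11 + 13·14 = 193.
Check: 193 mod 19 = 3, 193 mod 13 = 11.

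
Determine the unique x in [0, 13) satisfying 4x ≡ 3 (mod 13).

4

The inverse of 4 mod 13 is 10 (since 4·10 = 40 ≡ 1).
So x ≡ 10·3 = 30 ≡ 4 (mod 13).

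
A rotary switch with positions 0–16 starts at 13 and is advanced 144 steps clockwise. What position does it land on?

4

144 mod 17 = 8 (since 8·17 = 136).
(13 + 8) mod 17 = 4.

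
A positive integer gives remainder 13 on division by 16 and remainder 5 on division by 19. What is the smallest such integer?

157

x ≡ 13 (mod 16) gives x ∈ {13, 29, 45, 61, 77, 93, 109, 125, …}.
The first of these with x mod 19 = 5 is 157.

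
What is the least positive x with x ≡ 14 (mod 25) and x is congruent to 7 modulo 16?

Since 16·11 ≡ 1 (mod 25), take x = 7 + 16·((14−7)·11 mod 25) = 7 + 16·2 = 39.
Check: 39 mod 25 = 14, 39 mod 16 = 7.

39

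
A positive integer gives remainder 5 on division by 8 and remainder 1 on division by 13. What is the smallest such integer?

x ≡ 5 (mod 8) gives x ∈ {5, 13, 21, 29, 37, 45, 53}.
The first of these with x mod 13 = 1 is 53.

53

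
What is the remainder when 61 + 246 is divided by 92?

246 mod 92 = 62 (since 2·92 = 184).
(61 + 62) mod 92 = 31.

31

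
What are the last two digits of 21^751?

21

Square-and-reduce mod 100: 21^1≡21, 21^2≡41, 21^4≡81, 21^8≡61, 21^16≡21, 21^32≡41, 21^64≡81, 21^128≡61, 21^256≡21, 21^512≡41.
Since 751 = 1 + 2 + 4 + 8 + 32 + 64 + 128 + 512 in binary, 21^751 ≡ 21·41·81·61·41·81·61·41 ≡ 21 (mod 100).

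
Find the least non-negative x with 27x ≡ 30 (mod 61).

27⁻¹ ≡ 52 (mod 61) because 27·52 = 1404 = 23·61 + 1.
Multiplying both sides by 52: x ≡ 52·30 = 1560 ≡ 35 (mod 61).
Check: 27·35 = 945 = 15·61 + 30.

35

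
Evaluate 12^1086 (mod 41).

36

By repeated squaring mod 41: 12^1≡12, 12^2≡21, 12^4≡31, 12^8≡18, 12^16≡37, 12^32≡16, 12^64≡10, 12^128≡18, 12^256≡37, 12^512≡16, 12^1024≡10.
Since 1086 = 2 + 4 + 8 + 16 + 32 + 1024 in binary, 12^1086 ≡ 21·31·18·37·16·10 ≡ 36 (mod 41).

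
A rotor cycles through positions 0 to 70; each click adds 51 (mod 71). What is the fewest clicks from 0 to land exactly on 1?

51·39 = 1989 = 28·71 + 1, so 51⁻¹ ≡ 39 (mod 71).

39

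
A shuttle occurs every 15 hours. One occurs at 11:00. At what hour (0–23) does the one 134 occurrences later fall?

134·15 = 2010.
Dividing 2010 by 24 gives quotient 83 and remainder 18.
(11 + 18) mod 24 = 5.

5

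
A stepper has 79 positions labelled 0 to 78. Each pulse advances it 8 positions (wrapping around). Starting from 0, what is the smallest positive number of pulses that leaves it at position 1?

79 = 9·8 + 7
8 = 1·7 + 1
7 = 7·1 + 0
Back-substituting gives 8·10 ≡ 1 (mod 79).

10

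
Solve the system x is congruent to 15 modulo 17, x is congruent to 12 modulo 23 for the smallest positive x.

x ≡ 15 (mod 17) gives x ∈ {15, 32, 49, 66, 83, 100, 117, 134, …}.
The first of these with x mod 23 = 12 is 219.

219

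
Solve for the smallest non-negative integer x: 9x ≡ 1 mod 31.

7

The inverse of 9 mod 31 is 7 (since 9·7 = 63 ≡ 1).
So x ≡ 7·1 = 7 ≡ 7 (mod 31).
Check: 9·7 = 63 = 2·31 + 1.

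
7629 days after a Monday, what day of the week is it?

Sunday

7629 − 1089·7 = 6, so 7629 ≡ 6 (mod 7).
Monday + 6 days → Sunday.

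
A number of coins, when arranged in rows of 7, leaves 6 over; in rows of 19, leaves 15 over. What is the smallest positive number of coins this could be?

34

x ≡ 6 (mod 7) gives x ∈ {6, 13, 20, 27, 34}.
The first of these with x mod 19 = 15 is 34.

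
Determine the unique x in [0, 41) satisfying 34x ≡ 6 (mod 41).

The inverse of 34 mod 41 is 35 (since 34·35 = 1190 ≡ 1).
So x ≡ 35·6 = 210 ≡ 5 (mod 41).
Check: 34·5 = 170 = 4·41 + 6.

5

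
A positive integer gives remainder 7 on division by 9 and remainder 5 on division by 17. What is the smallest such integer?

124

x ≡ 7 (mod 9) gives x ∈ {7, 16, 25, 34, 43, 52, 61, 70, …}.
The first of these with x mod 17 = 5 is 124.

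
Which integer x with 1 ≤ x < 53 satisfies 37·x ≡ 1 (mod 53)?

37·43 = 1591 = 30·53 + 1, so 37⁻¹ ≡ 43 (mod 53).

43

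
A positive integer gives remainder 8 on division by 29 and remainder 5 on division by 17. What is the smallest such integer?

x ≡ 5 (mod 17) gives x ∈ {5, 22, 39, 56, 73, 90, 107, 124}.
The first of these with x mod 29 = 8 is 124.

124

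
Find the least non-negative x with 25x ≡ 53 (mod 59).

25⁻¹ ≡ 26 (mod 59) because 25·26 = 650 = 11·59 + 1.
So x ≡ 26·53 = 1378 ≡ 21 (mod 59).
Check: 25·21 = 525 = 8·59 + 53.

21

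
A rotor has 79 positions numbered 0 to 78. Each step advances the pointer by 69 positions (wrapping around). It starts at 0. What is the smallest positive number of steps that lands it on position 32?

The inverse of 69 mod 79 is 71 (since 69·71 = 4899 ≡ 1).
Multiplying both sides by 71: x ≡ 71·32 = 2272 ≡ 60 (mod 79).

60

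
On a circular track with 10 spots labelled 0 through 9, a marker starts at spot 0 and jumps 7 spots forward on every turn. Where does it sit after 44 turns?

8

44·7 = 308.
308 − 30·10 = 8, so 308 ≡ 8 (mod 10).
(0 + 8) mod 10 = 8.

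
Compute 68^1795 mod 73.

By repeated squaring mod 73: 68^1≡68, 68^2≡25, 68^4≡41, 68^8≡2, 68^16≡4, 68^32≡16, 68^64≡37, 68^128≡55, 68^256≡32, 68^512≡2, 68^1024≡4.
Since 1795 = 1 + 2 + 256 + 512 + 1024 in binary, 68^1795 ≡ 68·25·32·2·4 ≡ 47 (mod 73).

47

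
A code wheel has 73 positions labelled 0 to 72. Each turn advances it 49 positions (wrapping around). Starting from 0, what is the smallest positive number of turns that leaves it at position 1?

3

49·3 = 147 = 2·73 + 1, so 49⁻¹ ≡ 3 (mod 73).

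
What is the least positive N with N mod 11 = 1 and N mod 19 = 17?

188

x ≡ 1 (mod 11) gives x ∈ {1, 12, 23, 34, 45, 56, 67, 78, …}.
The first of these with x mod 19 = 17 is 188.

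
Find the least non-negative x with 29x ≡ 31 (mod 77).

17

The inverse of 29 mod 77 is 8 (since 29·8 = 232 ≡ 1).
Multiplying both sides by 8: x ≡ 8·31 = 248 ≡ 17 (mod 77).
Check: 29·17 = 493 = 6·77 + 31.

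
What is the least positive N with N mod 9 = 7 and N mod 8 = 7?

7

x ≡ 7 (mod 8) gives x ∈ {7}.
The first of these with x mod 9 = 7 is 7.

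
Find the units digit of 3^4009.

3

Powers of 3 mod 10 repeat with period 4: 3, 9, 7, 1.
4009 leaves remainder 1 on division by 4, so 3^4009 ends in 3.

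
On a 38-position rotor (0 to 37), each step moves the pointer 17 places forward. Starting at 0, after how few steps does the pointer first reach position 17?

1

The inverse of 17 mod 38 is 9 (since 17·9 = 153 ≡ 1).
Multiplying both sides by 9: x ≡ 9·17 = 153 ≡ 1 (mod 38).
Check: 17·1 = 17 = 0·38 + 17.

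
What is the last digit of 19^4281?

Last digits of 9^n: 9, 1 (period 2).
4281 leaves remainder 1 on division by 2, so 19^4281 ends in 9.

9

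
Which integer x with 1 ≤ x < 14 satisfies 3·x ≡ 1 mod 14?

3·5 = 15 = 1·14 + 1, so 3⁻¹ ≡ 5 (mod 14).

5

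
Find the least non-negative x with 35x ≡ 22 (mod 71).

27

The inverse of 35 mod 71 is 69 (since 35·69 = 2415 ≡ 1).
Multiplying both sides by 69: x ≡ 69·22 = 1518 ≡ 27 (mod 71).
Check: 35·27 = 945 = 13·71 + 22.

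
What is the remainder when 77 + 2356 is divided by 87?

2356 − 27·87 = 7, so 2356 ≡ 7 (mod 87).
(77 + 7) mod 87 = 84.

84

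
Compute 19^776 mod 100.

81

Successive squares of 19 mod 100: 19^1≡19, 19^2≡61, 19^4≡21, 19^8≡41, 19^16≡81, 19^32≡61, 19^64≡21, 19^128≡41, 19^256≡81, 19^512≡61.
Since 776 = 8 + 256 + 512 in binary, 19^776 ≡ 41·81·61 ≡ 81 (mod 100).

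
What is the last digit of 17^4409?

7

Last digits of 7^n: 7, 9, 3, 1 (period 4).
4409 leaves remainder 1 on division by 4, so 17^4409 ends in 7.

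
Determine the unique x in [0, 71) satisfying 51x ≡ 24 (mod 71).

13

51⁻¹ ≡ 39 (mod 71) because 51·39 = 1989 = 28·71 + 1.
So x ≡ 39·24 = 936 ≡ 13 (mod 71).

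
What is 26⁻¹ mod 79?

76

26·76 = 1976 = 25·79 + 1, so 26⁻¹ ≡ 76 (mod 79).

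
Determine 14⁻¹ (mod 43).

43 = 3·14 + 1
14 = 14·1 + 0
Back-substituting gives 14·40 ≡ 1 (mod 43).

40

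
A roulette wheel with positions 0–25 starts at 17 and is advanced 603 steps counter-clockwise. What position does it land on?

12

603 = 23·26 + 5, so 603 mod 26 = 5.
(17 − 5) mod 26 = 12.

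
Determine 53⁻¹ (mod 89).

53·42 = 2226 = 25·89 + 1, so 53⁻¹ ≡ 42 (mod 89).

42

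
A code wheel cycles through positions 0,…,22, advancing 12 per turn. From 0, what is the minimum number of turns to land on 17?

11

The inverse of 12 mod 23 is 2 (since 12·2 = 24 ≡ 1).
So x ≡ 2·17 = 34 ≡ 11 (mod 23).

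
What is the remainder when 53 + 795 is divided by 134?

795 mod 134 = 125 (since 5·134 = 670).
(53 + 125) mod 134 = 44.

44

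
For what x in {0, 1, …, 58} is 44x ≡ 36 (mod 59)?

33

The inverse of 44 mod 59 is 55 (since 44·55 = 2420 ≡ 1).
So x ≡ 55·36 = 1980 ≡ 33 (mod 59).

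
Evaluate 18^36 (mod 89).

4

By repeated squaring mod 89: 18^1≡18, 18^2≡57, 18^4≡45, 18^8≡67, 18^16≡39, 18^32≡8.
36 = 4 + 32, so 18^36 ≡ 45·8 ≡ 4 (mod 89).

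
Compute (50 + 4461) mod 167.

4461 = 26·167 + 119, so 4461 mod 167 = 119.
(50 + 119) mod 167 = 2.

2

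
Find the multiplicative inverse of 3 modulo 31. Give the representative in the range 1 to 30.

21

3·21 = 63 = 2·31 + 1, so 3⁻¹ ≡ 21 (mod 31).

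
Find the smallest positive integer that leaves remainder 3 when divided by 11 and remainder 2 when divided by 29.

x ≡ 3 (mod 11) gives x ∈ {3, 14, 25, 36, 47, 58, 69, 80, …}.
The first of these with x mod 29 = 2 is 234.

234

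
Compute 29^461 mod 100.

Successive squares of 29 mod 100: 29^1≡29, 29^2≡41, 29^4≡81, 29^8≡61, 29^16≡21, 29^32≡41, 29^64≡81, 29^128≡61, 29^256≡21.
Since 461 = 1 + 4 + 8 + 64 + 128 + 256 in binary, 29^461 ≡ 29·81·61·81·61·21 ≡ 29 (mod 100).

29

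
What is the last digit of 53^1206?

9

Last digits of 3^n: 3, 9, 7, 1 (period 4).
1206 leaves remainder 2 on division by 4, so 53^1206 ends in 9.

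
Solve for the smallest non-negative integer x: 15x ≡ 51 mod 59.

27

The inverse of 15 mod 59 is 4 (since 15·4 = 60 ≡ 1).
So x ≡ 4·51 = 204 ≡ 27 (mod 59).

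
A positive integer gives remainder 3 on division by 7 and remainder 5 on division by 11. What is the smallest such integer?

38

Since 11·2 ≡ 1 (mod 7), take x = 5 + 11·((3−5)·2 mod 7) = 5 + 11·3 = 38.
Check: 38 mod 7 = 3, 38 mod 11 = 5.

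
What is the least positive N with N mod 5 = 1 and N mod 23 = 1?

Since 23·2 ≡ 1 (mod 5), take x = 1 + 23·((1−1)·2 mod 5) = 1 + 23·0 = 1.
Check: 1 mod 5 = 1, 1 mod 23 = 1.

1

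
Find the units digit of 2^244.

The units digit of 2^n cycles with period 4: 2, 4, 8, 6, …
244 mod 4 = 0, so the last digit matches 2^4 = 6.

6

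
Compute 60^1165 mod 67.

By repeated squaring mod 67: 60^1≡60, 60^2≡49, 60^4≡56, 60^8≡54, 60^16≡35, 60^32≡19, 60^64≡26, 60^128≡6, 60^256≡36, 60^512≡23, 60^1024≡60.
1165 = 1 + 4 + 8 + 128 + 1024, so 60^1165 ≡ 60·56·54·6·60 ≡ 33 (mod 67).

33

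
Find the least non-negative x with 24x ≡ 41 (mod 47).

35

24⁻¹ ≡ 2 (mod 47) because 24·2 = 48 = 1·47 + 1.
So x ≡ 2·41 = 82 ≡ 35 (mod 47).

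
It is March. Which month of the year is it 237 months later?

December

Dividing 237 by 12 gives quotient 19 and remainder 9.
March + 9 months → December.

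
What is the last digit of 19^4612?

Powers of 9 mod 10 repeat with period 2: 9, 1.
4612 mod 2 = 0, so the last digit matches 9^2 = 1.

1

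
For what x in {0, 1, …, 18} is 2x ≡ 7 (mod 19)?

13

2⁻¹ ≡ 10 (mod 19) because 2·10 = 20 = 1·19 + 1.
Multiplying both sides by 10: x ≡ 10·7 = 70 ≡ 13 (mod 19).
Check: 2·13 = 26 = 1·19 + 7.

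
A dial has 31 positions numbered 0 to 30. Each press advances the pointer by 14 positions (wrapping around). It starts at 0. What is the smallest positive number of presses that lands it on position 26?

The inverse of 14 mod 31 is 20 (since 14·20 = 280 ≡ 1).
Multiplying both sides by 20: x ≡ 20·26 = 520 ≡ 24 (mod 31).
Check: 14·24 = 336 = 10·31 + 26.

24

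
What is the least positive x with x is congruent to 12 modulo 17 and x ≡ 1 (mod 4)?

29

Since 4·13 ≡ 1 (mod 17), take x = 1 + 4·((12−1)·13 mod 17) = 1 + 4·7 = 29.
Check: 29 mod 17 = 12, 29 mod 4 = 1.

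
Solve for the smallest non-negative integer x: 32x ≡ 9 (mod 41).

32⁻¹ ≡ 9 (mod 41) because 32·9 = 288 = 7·41 + 1.
Multiplying both sides by 9: x ≡ 9·9 = 81 ≡ 40 (mod 41).
Check: 32·40 = 1280 = 31·41 + 9.

40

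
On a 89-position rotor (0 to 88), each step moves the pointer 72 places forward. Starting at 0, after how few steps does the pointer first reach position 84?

The inverse of 72 mod 89 is 68 (since 72·68 = 4896 ≡ 1).
Multiplying both sides by 68: x ≡ 68·84 = 5712 ≡ 16 (mod 89).
Check: 72·16 = 1152 = 12·89 + 84.

16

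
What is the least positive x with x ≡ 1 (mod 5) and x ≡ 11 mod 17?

11

Since 17·3 ≡ 1 (mod 5), take x = 11 + 17·((1−11)·3 mod 5) = 11 + 17·0 = 11.
Check: 11 mod 5 = 1, 11 mod 17 = 11.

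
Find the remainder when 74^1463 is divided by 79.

59

Square-and-reduce mod 79: 74^1≡74, 74^2≡25, 74^4≡72, 74^8≡49, 74^16≡31, 74^32≡13, 74^64≡11, 74^128≡42, 74^256≡26, 74^512≡44, 74^1024≡40.
Since 1463 = 1 + 2 + 4 + 16 + 32 + 128 + 256 + 1024 in binary, 74^1463 ≡ 74·25·72·31·13·42·26·40 ≡ 59 (mod 79).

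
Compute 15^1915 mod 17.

Successive squares of 15 mod 17: 15^1≡15, 15^2≡4, 15^4≡16, 15^8≡1, 15^16≡1, 15^32≡1, 15^64≡1, 15^128≡1, 15^256≡1, 15^512≡1, 15^1024≡1.
1915 = 1 + 2 + 8 + 16 + 32 + 64 + 256 + 512 + 1024, so 15^1915 ≡ 15·4·1·1·1·1·1·1·1 ≡ 9 (mod 17).

9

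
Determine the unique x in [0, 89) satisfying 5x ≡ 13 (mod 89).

5⁻¹ ≡ 18 (mod 89) because 5·18 = 90 = 1·89 + 1.
So x ≡ 18·13 = 234 ≡ 56 (mod 89).
Check: 5·56 = 280 = 3·89 + 13.

56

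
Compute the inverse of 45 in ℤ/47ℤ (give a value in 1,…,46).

23

45·23 = 1035 = 22·47 + 1, so 45⁻¹ ≡ 23 (mod 47).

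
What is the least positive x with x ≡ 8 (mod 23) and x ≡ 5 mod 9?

x ≡ 5 (mod 9) gives x ∈ {5, 14, 23, 32, 41, 50, 59, 68, …}.
The first of these with x mod 23 = 8 is 77.

77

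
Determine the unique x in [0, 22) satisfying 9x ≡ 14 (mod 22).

4

The inverse of 9 mod 22 is 5 (since 9·5 = 45 ≡ 1).
Multiplying both sides by 5: x ≡ 5·14 = 70 ≡ 4 (mod 22).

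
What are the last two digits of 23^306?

89

Successive squares of 23 mod 100: 23^1≡23, 23^2≡29, 23^4≡41, 23^8≡81, 23^16≡61, 23^32≡21, 23^64≡41, 23^128≡81, 23^256≡61.
306 = 2 + 16 + 32 + 256, so 23^306 ≡ 29·61·21·61 ≡ 89 (mod 100).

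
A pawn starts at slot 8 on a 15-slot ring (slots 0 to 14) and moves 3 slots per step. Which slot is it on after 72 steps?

72·3 = 216.
216 = 14·15 + 6, so 216 mod 15 = 6.
(8 + 6) mod 15 = 14.

14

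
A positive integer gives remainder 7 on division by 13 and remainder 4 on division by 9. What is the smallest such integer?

85

x ≡ 4 (mod 9) gives x ∈ {4, 13, 22, 31, 40, 49, 58, 67, …}.
The first of these with x mod 13 = 7 is 85.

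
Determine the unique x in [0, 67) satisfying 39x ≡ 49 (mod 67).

15

39⁻¹ ≡ 55 (mod 67) because 39·55 = 2145 = 32·67 + 1.
Multiplying both sides by 55: x ≡ 55·49 = 2695 ≡ 15 (mod 67).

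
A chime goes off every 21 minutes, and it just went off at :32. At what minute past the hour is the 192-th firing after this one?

44

192·21 = 4032.
4032 mod 60 = 12 (since 67·60 = 4020).
(32 + 12) mod 60 = 44.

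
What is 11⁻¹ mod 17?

14

11·14 = 154 = 9·17 + 1, so 11⁻¹ ≡ 14 (mod 17).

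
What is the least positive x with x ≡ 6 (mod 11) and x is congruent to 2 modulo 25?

x ≡ 6 (mod 11) gives x ∈ {6, 17, 28, 39, 50, 61, 72, 83, …}.
The first of these with x mod 25 = 2 is 127.

127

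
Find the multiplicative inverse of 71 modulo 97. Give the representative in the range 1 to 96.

71·41 = 2911 = 30·97 + 1, so 71⁻¹ ≡ 41 (mod 97).

41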